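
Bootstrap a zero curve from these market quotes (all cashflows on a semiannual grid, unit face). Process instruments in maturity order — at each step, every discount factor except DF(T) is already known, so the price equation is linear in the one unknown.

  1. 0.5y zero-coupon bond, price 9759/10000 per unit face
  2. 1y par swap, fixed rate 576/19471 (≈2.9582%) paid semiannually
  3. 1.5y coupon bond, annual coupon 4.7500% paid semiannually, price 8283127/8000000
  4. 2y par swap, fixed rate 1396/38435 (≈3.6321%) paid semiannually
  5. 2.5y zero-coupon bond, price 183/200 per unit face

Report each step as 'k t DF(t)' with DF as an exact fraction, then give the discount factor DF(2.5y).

1 1/2 9759/10000
2 1 607/625
3 3/2 4831/5000
4 2 4651/5000
5 5/2 183/200
DF(2.5y) = 183/200 ≈ 0.915000

step 1 [0.5y] zero: DF = P = 9759/10000 ≈ 0.975900
step 2 [1y] swap r/2=288/19471: DF=(1 − 288/19471·(0.975900))/(1+288/19471) = 607/625 ≈ 0.971200
step 3 [1.5y] bond c/2=19/800: DF=(8283127/8000000 − 19/800·(0.975900+0.971200))/(1+19/800) = 4831/5000 ≈ 0.966200
step 4 [2y] swap r/2=698/38435: DF=(1 − 698/38435·(0.975900+0.971200+0.966200))/(1+698/38435) = 4651/5000 ≈ 0.930200
step 5 [2.5y] zero: DF = P = 183/200 ≈ 0.915000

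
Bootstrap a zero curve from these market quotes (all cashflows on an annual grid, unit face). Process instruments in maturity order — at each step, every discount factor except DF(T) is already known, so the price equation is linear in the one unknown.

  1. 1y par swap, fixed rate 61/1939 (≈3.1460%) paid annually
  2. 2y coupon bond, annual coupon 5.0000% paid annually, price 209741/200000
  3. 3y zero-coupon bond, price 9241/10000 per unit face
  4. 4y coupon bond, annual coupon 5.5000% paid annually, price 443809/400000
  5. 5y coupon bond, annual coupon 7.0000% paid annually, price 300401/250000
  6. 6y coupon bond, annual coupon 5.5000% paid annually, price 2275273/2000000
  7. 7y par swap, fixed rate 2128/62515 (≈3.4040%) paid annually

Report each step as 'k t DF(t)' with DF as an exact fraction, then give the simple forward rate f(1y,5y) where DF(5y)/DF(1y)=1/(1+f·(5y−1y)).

1 1 1939/2000
2 2 4763/5000
3 3 9241/10000
4 4 9033/10000
5 5 8777/10000
6 6 8371/10000
7 7 492/625
f(1y,5y) = ((1939/2000)/(8777/10000) − 1)/(4) = 459/17554 ≈ 2.6148%

step 1 [1y] swap r/1=61/1939: DF=(1 − 61/1939·(0))/(1+61/1939) = 1939/2000 ≈ 0.969500
step 2 [2y] bond c/1=1/20: DF=(209741/200000 − 1/20·(0.969500))/(1+1/20) = 4763/5000 ≈ 0.952600
step 3 [3y] zero: DF = P = 9241/10000 ≈ 0.924100
step 4 [4y] bond c/1=11/200: DF=(443809/400000 − 11/200·(0.969500+0.952600+0.924100))/(1+11/200) = 9033/10000 ≈ 0.903300
step 5 [5y] bond c/1=7/100: DF=(300401/250000 − 7/100·(0.969500+0.952600+0.924100+0.903300))/(1+7/100) = 8777/10000 ≈ 0.877700
step 6 [6y] bond c/1=11/200: DF=(2275273/2000000 − 11/200·(0.969500+0.952600+0.924100+0.903300+0.877700))/(1+11/200) = 8371/10000 ≈ 0.837100
step 7 [7y] swap r/1=2128/62515: DF=(1 − 2128/62515·(0.969500+0.952600+0.924100+0.903300+0.877700+0.837100))/(1+2128/62515) = 492/625 ≈ 0.787200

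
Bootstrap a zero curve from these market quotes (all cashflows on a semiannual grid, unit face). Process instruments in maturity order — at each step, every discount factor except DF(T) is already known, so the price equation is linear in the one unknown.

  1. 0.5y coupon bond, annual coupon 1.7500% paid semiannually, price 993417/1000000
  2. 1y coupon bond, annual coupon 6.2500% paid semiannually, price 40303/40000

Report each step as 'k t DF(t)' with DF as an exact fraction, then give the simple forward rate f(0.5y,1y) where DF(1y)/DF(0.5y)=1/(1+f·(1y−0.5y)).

step 1 [0.5y] bond c/2=7/800: DF=(993417/1000000 − 7/800·(0))/(1+7/800) = 1231/1250 ≈ 0.984800
step 2 [1y] bond c/2=1/32: DF=(40303/40000 − 1/32·(0.984800))/(1+1/32) = 592/625 ≈ 0.947200

1 1/2 1231/1250
2 1 592/625
f(0.5y,1y) = ((1231/1250)/(592/625) − 1)/(1/2) = 47/592 ≈ 7.9392%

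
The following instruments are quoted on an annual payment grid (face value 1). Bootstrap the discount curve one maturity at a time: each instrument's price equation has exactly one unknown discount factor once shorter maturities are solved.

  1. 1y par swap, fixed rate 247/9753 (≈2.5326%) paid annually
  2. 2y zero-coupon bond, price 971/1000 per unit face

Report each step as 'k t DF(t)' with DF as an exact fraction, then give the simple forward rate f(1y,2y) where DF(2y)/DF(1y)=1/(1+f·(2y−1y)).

step 1 [1y] swap r/1=247/9753: DF=(1 − 247/9753·(0))/(1+247/9753) = 9753/10000 ≈ 0.975300
step 2 [2y] zero: DF = P = 971/1000 ≈ 0.971000

1 1 9753/10000
2 2 971/1000
f(1y,2y) = ((9753/10000)/(971/1000) − 1)/(1) = 43/9710 ≈ 0.4428%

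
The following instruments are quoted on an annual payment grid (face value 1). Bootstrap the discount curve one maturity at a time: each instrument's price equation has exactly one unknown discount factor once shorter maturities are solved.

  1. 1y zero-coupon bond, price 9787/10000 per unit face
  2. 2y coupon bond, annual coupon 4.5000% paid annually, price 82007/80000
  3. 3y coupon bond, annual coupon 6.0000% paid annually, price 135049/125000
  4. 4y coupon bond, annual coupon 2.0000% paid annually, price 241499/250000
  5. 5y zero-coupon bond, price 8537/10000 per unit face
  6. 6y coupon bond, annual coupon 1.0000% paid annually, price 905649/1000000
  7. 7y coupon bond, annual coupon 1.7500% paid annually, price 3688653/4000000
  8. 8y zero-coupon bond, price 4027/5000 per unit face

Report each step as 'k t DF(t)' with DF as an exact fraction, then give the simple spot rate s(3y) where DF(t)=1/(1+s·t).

1 1 9787/10000
2 2 2347/2500
3 3 9107/10000
4 4 2229/2500
5 5 8537/10000
6 6 4257/5000
7 7 813/1000
8 8 4027/5000
s(3y) = (1/(9107/10000) − 1)/(3) = 893/27321 ≈ 3.2685%

step 1 [1y] zero: DF = P = 9787/10000 ≈ 0.978700
step 2 [2y] bond c/1=9/200: DF=(82007/80000 − 9/200·(0.978700))/(1+9/200) = 2347/2500 ≈ 0.938800
step 3 [3y] bond c/1=3/50: DF=(135049/125000 − 3/50·(0.978700+0.938800))/(1+3/50) = 9107/10000 ≈ 0.910700
step 4 [4y] bond c/1=1/50: DF=(241499/250000 − 1/50·(0.978700+0.938800+0.910700))/(1+1/50) = 2229/2500 ≈ 0.891600
step 5 [5y] zero: DF = P = 8537/10000 ≈ 0.853700
step 6 [6y] bond c/1=1/100: DF=(905649/1000000 − 1/100·(0.978700+0.938800+0.910700+0.891600+0.853700))/(1+1/100) = 4257/5000 ≈ 0.851400
step 7 [7y] bond c/1=7/400: DF=(3688653/4000000 − 7/400·(0.978700+0.938800+0.910700+0.891600+0.853700+0.851400))/(1+7/400) = 813/1000 ≈ 0.813000
step 8 [8y] zero: DF = P = 4027/5000 ≈ 0.805400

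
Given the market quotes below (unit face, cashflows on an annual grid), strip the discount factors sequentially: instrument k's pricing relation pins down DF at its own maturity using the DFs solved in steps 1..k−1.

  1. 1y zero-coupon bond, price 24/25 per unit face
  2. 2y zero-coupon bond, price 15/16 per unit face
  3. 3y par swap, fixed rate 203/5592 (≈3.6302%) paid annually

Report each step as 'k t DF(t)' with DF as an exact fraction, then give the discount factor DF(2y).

1 1 24/25
2 2 15/16
3 3 1797/2000
DF(2y) = 15/16 ≈ 0.937500

step 1 [1y] zero: DF = P = 24/25 ≈ 0.960000
step 2 [2y] zero: DF = P = 15/16 ≈ 0.937500
step 3 [3y] swap r/1=203/5592: DF=(1 − 203/5592·(0.960000+0.937500))/(1+203/5592) = 1797/2000 ≈ 0.898500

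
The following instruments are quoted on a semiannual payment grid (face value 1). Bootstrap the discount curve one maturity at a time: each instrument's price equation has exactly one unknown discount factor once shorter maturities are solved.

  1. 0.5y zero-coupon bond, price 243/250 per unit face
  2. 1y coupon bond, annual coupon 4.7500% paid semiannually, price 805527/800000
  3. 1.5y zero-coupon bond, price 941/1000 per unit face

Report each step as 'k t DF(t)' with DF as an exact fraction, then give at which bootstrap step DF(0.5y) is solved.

1 1/2 243/250
2 1 961/1000
3 3/2 941/1000
DF(0.5y) is solved at step 1

step 1 [0.5y] zero: DF = P = 243/250 ≈ 0.972000
step 2 [1y] bond c/2=19/800: DF=(805527/800000 − 19/800·(0.972000))/(1+19/800) = 961/1000 ≈ 0.961000
step 3 [1.5y] zero: DF = P = 941/1000 ≈ 0.941000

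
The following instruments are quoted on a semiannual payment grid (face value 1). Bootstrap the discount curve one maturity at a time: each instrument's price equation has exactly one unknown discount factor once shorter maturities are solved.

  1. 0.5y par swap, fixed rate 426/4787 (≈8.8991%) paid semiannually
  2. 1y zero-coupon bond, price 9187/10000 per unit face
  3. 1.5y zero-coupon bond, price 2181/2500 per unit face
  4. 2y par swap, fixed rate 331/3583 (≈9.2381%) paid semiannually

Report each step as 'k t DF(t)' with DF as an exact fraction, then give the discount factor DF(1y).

1 1/2 4787/5000
2 1 9187/10000
3 3/2 2181/2500
4 2 1669/2000
DF(1y) = 9187/10000 ≈ 0.918700

step 1 [0.5y] swap r/2=213/4787: DF=(1 − 213/4787·(0))/(1+213/4787) = 4787/5000 ≈ 0.957400
step 2 [1y] zero: DF = P = 9187/10000 ≈ 0.918700
step 3 [1.5y] zero: DF = P = 2181/2500 ≈ 0.872400
step 4 [2y] swap r/2=331/7166: DF=(1 − 331/7166·(0.957400+0.918700+0.872400))/(1+331/7166) = 1669/2000 ≈ 0.834500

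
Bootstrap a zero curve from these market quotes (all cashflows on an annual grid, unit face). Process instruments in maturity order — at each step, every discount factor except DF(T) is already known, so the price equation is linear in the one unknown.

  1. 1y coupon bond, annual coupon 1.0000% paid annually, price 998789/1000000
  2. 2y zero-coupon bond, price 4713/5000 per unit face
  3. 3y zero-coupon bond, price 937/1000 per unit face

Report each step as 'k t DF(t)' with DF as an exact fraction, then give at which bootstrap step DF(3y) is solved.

step 1 [1y] bond c/1=1/100: DF=(998789/1000000 − 1/100·(0))/(1+1/100) = 9889/10000 ≈ 0.988900
step 2 [2y] zero: DF = P = 4713/5000 ≈ 0.942600
step 3 [3y] zero: DF = P = 937/1000 ≈ 0.937000

1 1 9889/10000
2 2 4713/5000
3 3 937/1000
DF(3y) is solved at step 3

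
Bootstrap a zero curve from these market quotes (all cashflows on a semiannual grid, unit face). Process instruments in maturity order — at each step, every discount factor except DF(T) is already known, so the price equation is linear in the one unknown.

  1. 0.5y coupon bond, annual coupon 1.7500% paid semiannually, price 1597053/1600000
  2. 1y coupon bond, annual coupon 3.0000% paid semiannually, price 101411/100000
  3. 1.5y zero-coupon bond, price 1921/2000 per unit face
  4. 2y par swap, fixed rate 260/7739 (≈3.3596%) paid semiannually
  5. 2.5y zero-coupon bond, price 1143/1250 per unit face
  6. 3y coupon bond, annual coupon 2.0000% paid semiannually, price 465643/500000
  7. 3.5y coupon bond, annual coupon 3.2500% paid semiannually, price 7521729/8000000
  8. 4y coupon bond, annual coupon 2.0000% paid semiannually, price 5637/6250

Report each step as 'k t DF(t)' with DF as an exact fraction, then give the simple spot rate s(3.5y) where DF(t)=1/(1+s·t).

step 1 [0.5y] bond c/2=7/800: DF=(1597053/1600000 − 7/800·(0))/(1+7/800) = 1979/2000 ≈ 0.989500
step 2 [1y] bond c/2=3/200: DF=(101411/100000 − 3/200·(0.989500))/(1+3/200) = 1969/2000 ≈ 0.984500
step 3 [1.5y] zero: DF = P = 1921/2000 ≈ 0.960500
step 4 [2y] swap r/2=130/7739: DF=(1 − 130/7739·(0.989500+0.984500+0.960500))/(1+130/7739) = 187/200 ≈ 0.935000
step 5 [2.5y] zero: DF = P = 1143/1250 ≈ 0.914400
step 6 [3y] bond c/2=1/100: DF=(465643/500000 − 1/100·(0.989500+0.984500+0.960500+0.935000+0.914400))/(1+1/100) = 8747/10000 ≈ 0.874700
step 7 [3.5y] bond c/2=13/800: DF=(7521729/8000000 − 13/800·(0.989500+0.984500+0.960500+0.935000+0.914400+0.874700))/(1+13/800) = 8347/10000 ≈ 0.834700
step 8 [4y] bond c/2=1/100: DF=(5637/6250 − 1/100·(0.989500+0.984500+0.960500+0.935000+0.914400+0.874700+0.834700))/(1+1/100) = 8287/10000 ≈ 0.828700

1 1/2 1979/2000
2 1 1969/2000
3 3/2 1921/2000
4 2 187/200
5 5/2 1143/1250
6 3 8747/10000
7 7/2 8347/10000
8 4 8287/10000
s(3.5y) = (1/(8347/10000) − 1)/(7/2) = 3306/58429 ≈ 5.6581%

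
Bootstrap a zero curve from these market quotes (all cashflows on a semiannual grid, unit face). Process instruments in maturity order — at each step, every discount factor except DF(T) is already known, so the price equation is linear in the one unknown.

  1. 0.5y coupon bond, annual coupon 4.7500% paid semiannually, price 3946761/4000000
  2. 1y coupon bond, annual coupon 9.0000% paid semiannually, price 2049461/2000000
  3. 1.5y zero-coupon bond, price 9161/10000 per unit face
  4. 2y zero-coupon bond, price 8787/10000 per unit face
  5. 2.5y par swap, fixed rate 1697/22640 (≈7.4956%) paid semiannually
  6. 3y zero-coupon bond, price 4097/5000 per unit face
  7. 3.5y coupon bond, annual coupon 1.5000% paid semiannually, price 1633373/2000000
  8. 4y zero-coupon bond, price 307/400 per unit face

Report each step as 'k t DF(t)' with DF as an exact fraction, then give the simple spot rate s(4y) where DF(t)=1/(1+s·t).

step 1 [0.5y] bond c/2=19/800: DF=(3946761/4000000 − 19/800·(0))/(1+19/800) = 4819/5000 ≈ 0.963800
step 2 [1y] bond c/2=9/200: DF=(2049461/2000000 − 9/200·(0.963800))/(1+9/200) = 9391/10000 ≈ 0.939100
step 3 [1.5y] zero: DF = P = 9161/10000 ≈ 0.916100
step 4 [2y] zero: DF = P = 8787/10000 ≈ 0.878700
step 5 [2.5y] swap r/2=1697/45280: DF=(1 − 1697/45280·(0.963800+0.939100+0.916100+0.878700))/(1+1697/45280) = 8303/10000 ≈ 0.830300
step 6 [3y] zero: DF = P = 4097/5000 ≈ 0.819400
step 7 [3.5y] bond c/2=3/400: DF=(1633373/2000000 − 3/400·(0.963800+0.939100+0.916100+0.878700+0.830300+0.819400))/(1+3/400) = 1927/2500 ≈ 0.770800
step 8 [4y] zero: DF = P = 307/400 ≈ 0.767500

1 1/2 4819/5000
2 1 9391/10000
3 3/2 9161/10000
4 2 8787/10000
5 5/2 8303/10000
6 3 4097/5000
7 7/2 1927/2500
8 4 307/400
s(4y) = (1/(307/400) − 1)/(4) = 93/1228 ≈ 7.5733%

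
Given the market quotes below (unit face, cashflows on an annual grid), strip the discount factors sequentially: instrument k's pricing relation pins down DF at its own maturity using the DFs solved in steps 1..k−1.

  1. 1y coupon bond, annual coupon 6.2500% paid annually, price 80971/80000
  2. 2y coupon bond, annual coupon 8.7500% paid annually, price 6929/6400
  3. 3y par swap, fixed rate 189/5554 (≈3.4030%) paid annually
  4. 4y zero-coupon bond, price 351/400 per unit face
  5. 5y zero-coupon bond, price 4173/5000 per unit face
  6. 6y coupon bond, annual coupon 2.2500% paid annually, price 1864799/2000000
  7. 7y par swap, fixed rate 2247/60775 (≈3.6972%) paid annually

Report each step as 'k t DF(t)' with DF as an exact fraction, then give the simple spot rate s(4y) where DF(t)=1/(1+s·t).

1 1 4763/5000
2 2 9189/10000
3 3 1811/2000
4 4 351/400
5 5 4173/5000
6 6 8131/10000
7 7 7753/10000
s(4y) = (1/(351/400) − 1)/(4) = 49/1404 ≈ 3.4900%

step 1 [1y] bond c/1=1/16: DF=(80971/80000 − 1/16·(0))/(1+1/16) = 4763/5000 ≈ 0.952600
step 2 [2y] bond c/1=7/80: DF=(6929/6400 − 7/80·(0.952600))/(1+7/80) = 9189/10000 ≈ 0.918900
step 3 [3y] swap r/1=189/5554: DF=(1 − 189/5554·(0.952600+0.918900))/(1+189/5554) = 1811/2000 ≈ 0.905500
step 4 [4y] zero: DF = P = 351/400 ≈ 0.877500
step 5 [5y] zero: DF = P = 4173/5000 ≈ 0.834600
step 6 [6y] bond c/1=9/400: DF=(1864799/2000000 − 9/400·(0.952600+0.918900+0.905500+0.877500+0.834600))/(1+9/400) = 8131/10000 ≈ 0.813100
step 7 [7y] swap r/1=2247/60775: DF=(1 − 2247/60775·(0.952600+0.918900+0.905500+0.877500+0.834600+0.813100))/(1+2247/60775) = 7753/10000 ≈ 0.775300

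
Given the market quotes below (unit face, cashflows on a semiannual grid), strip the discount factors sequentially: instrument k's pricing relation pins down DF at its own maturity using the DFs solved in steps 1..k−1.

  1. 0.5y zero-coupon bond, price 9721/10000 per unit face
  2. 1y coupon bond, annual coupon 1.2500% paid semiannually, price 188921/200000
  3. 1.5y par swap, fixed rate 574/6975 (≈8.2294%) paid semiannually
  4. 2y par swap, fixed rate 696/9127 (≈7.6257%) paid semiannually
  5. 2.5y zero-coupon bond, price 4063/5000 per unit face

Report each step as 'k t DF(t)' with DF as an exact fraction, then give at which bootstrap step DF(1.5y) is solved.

step 1 [0.5y] zero: DF = P = 9721/10000 ≈ 0.972100
step 2 [1y] bond c/2=1/160: DF=(188921/200000 − 1/160·(0.972100))/(1+1/160) = 9327/10000 ≈ 0.932700
step 3 [1.5y] swap r/2=287/6975: DF=(1 − 287/6975·(0.972100+0.932700))/(1+287/6975) = 2213/2500 ≈ 0.885200
step 4 [2y] swap r/2=348/9127: DF=(1 − 348/9127·(0.972100+0.932700+0.885200))/(1+348/9127) = 538/625 ≈ 0.860800
step 5 [2.5y] zero: DF = P = 4063/5000 ≈ 0.812600

1 1/2 9721/10000
2 1 9327/10000
3 3/2 2213/2500
4 2 538/625
5 5/2 4063/5000
DF(1.5y) is solved at step 3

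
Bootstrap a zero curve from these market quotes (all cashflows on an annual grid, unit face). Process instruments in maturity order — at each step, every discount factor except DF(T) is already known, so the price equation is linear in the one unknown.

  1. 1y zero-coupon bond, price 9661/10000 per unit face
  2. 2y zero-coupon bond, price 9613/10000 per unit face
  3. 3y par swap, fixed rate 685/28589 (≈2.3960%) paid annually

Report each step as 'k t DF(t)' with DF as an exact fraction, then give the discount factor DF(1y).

1 1 9661/10000
2 2 9613/10000
3 3 1863/2000
DF(1y) = 9661/10000 ≈ 0.966100

step 1 [1y] zero: DF = P = 9661/10000 ≈ 0.966100
step 2 [2y] zero: DF = P = 9613/10000 ≈ 0.961300
step 3 [3y] swap r/1=685/28589: DF=(1 − 685/28589·(0.966100+0.961300))/(1+685/28589) = 1863/2000 ≈ 0.931500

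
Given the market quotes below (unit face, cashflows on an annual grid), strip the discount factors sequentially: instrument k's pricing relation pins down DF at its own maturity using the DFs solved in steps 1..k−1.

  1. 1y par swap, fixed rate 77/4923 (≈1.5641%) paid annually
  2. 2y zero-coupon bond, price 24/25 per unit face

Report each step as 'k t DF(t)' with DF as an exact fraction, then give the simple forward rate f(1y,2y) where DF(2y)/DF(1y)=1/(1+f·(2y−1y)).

1 1 4923/5000
2 2 24/25
f(1y,2y) = ((4923/5000)/(24/25) − 1)/(1) = 41/1600 ≈ 2.5625%

step 1 [1y] swap r/1=77/4923: DF=(1 − 77/4923·(0))/(1+77/4923) = 4923/5000 ≈ 0.984600
step 2 [2y] zero: DF = P = 24/25 ≈ 0.960000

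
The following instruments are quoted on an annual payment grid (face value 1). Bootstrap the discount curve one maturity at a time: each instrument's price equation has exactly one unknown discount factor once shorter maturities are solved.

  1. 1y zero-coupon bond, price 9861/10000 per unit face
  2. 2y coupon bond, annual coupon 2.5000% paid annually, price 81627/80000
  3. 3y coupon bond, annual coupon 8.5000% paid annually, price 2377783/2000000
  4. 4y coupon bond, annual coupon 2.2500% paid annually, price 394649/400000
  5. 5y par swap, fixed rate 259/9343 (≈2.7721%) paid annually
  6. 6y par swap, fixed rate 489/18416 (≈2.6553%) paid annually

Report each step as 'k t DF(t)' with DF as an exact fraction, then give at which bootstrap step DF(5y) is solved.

step 1 [1y] zero: DF = P = 9861/10000 ≈ 0.986100
step 2 [2y] bond c/1=1/40: DF=(81627/80000 − 1/40·(0.986100))/(1+1/40) = 4857/5000 ≈ 0.971400
step 3 [3y] bond c/1=17/200: DF=(2377783/2000000 − 17/200·(0.986100+0.971400))/(1+17/200) = 589/625 ≈ 0.942400
step 4 [4y] bond c/1=9/400: DF=(394649/400000 − 9/400·(0.986100+0.971400+0.942400))/(1+9/400) = 9011/10000 ≈ 0.901100
step 5 [5y] swap r/1=259/9343: DF=(1 − 259/9343·(0.986100+0.971400+0.942400+0.901100))/(1+259/9343) = 1741/2000 ≈ 0.870500
step 6 [6y] swap r/1=489/18416: DF=(1 − 489/18416·(0.986100+0.971400+0.942400+0.901100+0.870500))/(1+489/18416) = 8533/10000 ≈ 0.853300

1 1 9861/10000
2 2 4857/5000
3 3 589/625
4 4 9011/10000
5 5 1741/2000
6 6 8533/10000
DF(5y) is solved at step 5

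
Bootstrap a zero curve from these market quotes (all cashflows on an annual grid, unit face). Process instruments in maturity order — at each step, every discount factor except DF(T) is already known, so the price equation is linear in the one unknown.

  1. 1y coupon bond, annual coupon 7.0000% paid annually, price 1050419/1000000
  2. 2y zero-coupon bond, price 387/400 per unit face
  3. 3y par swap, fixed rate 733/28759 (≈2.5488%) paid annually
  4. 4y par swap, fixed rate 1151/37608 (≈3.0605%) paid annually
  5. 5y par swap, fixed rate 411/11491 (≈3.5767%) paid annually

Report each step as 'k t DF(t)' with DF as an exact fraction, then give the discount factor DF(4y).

step 1 [1y] bond c/1=7/100: DF=(1050419/1000000 − 7/100·(0))/(1+7/100) = 9817/10000 ≈ 0.981700
step 2 [2y] zero: DF = P = 387/400 ≈ 0.967500
step 3 [3y] swap r/1=733/28759: DF=(1 − 733/28759·(0.981700+0.967500))/(1+733/28759) = 9267/10000 ≈ 0.926700
step 4 [4y] swap r/1=1151/37608: DF=(1 − 1151/37608·(0.981700+0.967500+0.926700))/(1+1151/37608) = 8849/10000 ≈ 0.884900
step 5 [5y] swap r/1=411/11491: DF=(1 − 411/11491·(0.981700+0.967500+0.926700+0.884900))/(1+411/11491) = 2089/2500 ≈ 0.835600

1 1 9817/10000
2 2 387/400
3 3 9267/10000
4 4 8849/10000
5 5 2089/2500
DF(4y) = 8849/10000 ≈ 0.884900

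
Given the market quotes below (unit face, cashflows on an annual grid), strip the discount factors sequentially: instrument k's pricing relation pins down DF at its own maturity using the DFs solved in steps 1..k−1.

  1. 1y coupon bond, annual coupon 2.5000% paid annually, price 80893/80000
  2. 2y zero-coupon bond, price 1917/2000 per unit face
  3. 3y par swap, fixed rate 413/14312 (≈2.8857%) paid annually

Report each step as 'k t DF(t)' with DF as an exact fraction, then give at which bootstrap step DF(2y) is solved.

step 1 [1y] bond c/1=1/40: DF=(80893/80000 − 1/40·(0))/(1+1/40) = 1973/2000 ≈ 0.986500
step 2 [2y] zero: DF = P = 1917/2000 ≈ 0.958500
step 3 [3y] swap r/1=413/14312: DF=(1 − 413/14312·(0.986500+0.958500))/(1+413/14312) = 4587/5000 ≈ 0.917400

1 1 1973/2000
2 2 1917/2000
3 3 4587/5000
DF(2y) is solved at step 2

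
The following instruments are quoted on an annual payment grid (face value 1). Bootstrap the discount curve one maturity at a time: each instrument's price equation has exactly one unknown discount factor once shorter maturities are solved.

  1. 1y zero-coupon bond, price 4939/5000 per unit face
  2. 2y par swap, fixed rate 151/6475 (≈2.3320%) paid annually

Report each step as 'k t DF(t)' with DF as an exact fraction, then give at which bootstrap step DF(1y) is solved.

1 1 4939/5000
2 2 9547/10000
DF(1y) is solved at step 1

step 1 [1y] zero: DF = P = 4939/5000 ≈ 0.987800
step 2 [2y] swap r/1=151/6475: DF=(1 − 151/6475·(0.987800))/(1+151/6475) = 9547/10000 ≈ 0.954700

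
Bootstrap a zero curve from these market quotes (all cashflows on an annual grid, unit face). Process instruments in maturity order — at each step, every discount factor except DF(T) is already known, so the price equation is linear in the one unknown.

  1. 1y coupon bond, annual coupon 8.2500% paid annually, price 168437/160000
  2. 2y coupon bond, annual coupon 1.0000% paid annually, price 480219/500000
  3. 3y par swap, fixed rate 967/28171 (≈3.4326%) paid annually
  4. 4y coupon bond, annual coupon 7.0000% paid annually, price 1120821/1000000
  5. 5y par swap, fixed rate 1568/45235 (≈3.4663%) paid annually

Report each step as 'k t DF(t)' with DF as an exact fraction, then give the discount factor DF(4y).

1 1 389/400
2 2 9413/10000
3 3 9033/10000
4 4 1079/1250
5 5 527/625
DF(4y) = 1079/1250 ≈ 0.863200

step 1 [1y] bond c/1=33/400: DF=(168437/160000 − 33/400·(0))/(1+33/400) = 389/400 ≈ 0.972500
step 2 [2y] bond c/1=1/100: DF=(480219/500000 − 1/100·(0.972500))/(1+1/100) = 9413/10000 ≈ 0.941300
step 3 [3y] swap r/1=967/28171: DF=(1 − 967/28171·(0.972500+0.941300))/(1+967/28171) = 9033/10000 ≈ 0.903300
step 4 [4y] bond c/1=7/100: DF=(1120821/1000000 − 7/100·(0.972500+0.941300+0.903300))/(1+7/100) = 1079/1250 ≈ 0.863200
step 5 [5y] swap r/1=1568/45235: DF=(1 − 1568/45235·(0.972500+0.941300+0.903300+0.863200))/(1+1568/45235) = 527/625 ≈ 0.843200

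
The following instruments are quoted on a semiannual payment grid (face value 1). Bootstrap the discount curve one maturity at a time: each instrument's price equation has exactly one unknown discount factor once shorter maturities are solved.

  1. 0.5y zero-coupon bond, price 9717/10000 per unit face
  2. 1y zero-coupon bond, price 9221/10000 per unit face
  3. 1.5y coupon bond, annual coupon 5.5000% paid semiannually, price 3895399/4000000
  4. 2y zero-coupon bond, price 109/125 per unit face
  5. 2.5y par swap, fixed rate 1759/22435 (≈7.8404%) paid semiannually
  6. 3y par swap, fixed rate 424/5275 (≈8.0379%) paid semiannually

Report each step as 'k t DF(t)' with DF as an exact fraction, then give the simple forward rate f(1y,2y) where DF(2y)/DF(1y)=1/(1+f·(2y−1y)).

step 1 [0.5y] zero: DF = P = 9717/10000 ≈ 0.971700
step 2 [1y] zero: DF = P = 9221/10000 ≈ 0.922100
step 3 [1.5y] bond c/2=11/400: DF=(3895399/4000000 − 11/400·(0.971700+0.922100))/(1+11/400) = 8971/10000 ≈ 0.897100
step 4 [2y] zero: DF = P = 109/125 ≈ 0.872000
step 5 [2.5y] swap r/2=1759/44870: DF=(1 − 1759/44870·(0.971700+0.922100+0.897100+0.872000))/(1+1759/44870) = 8241/10000 ≈ 0.824100
step 6 [3y] swap r/2=212/5275: DF=(1 − 212/5275·(0.971700+0.922100+0.897100+0.872000+0.824100))/(1+212/5275) = 197/250 ≈ 0.788000

1 1/2 9717/10000
2 1 9221/10000
3 3/2 8971/10000
4 2 109/125
5 5/2 8241/10000
6 3 197/250
f(1y,2y) = ((9221/10000)/(109/125) − 1)/(1) = 501/8720 ≈ 5.7454%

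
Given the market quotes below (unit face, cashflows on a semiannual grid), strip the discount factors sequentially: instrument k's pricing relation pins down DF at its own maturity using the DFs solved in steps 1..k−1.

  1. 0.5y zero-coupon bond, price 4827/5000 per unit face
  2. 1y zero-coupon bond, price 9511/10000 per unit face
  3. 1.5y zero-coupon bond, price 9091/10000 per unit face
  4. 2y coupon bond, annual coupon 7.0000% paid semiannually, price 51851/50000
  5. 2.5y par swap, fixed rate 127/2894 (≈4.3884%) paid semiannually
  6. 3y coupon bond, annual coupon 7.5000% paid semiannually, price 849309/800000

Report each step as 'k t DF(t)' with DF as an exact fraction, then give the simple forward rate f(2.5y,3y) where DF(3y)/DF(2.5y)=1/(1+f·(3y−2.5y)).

step 1 [0.5y] zero: DF = P = 4827/5000 ≈ 0.965400
step 2 [1y] zero: DF = P = 9511/10000 ≈ 0.951100
step 3 [1.5y] zero: DF = P = 9091/10000 ≈ 0.909100
step 4 [2y] bond c/2=7/200: DF=(51851/50000 − 7/200·(0.965400+0.951100+0.909100))/(1+7/200) = 1133/1250 ≈ 0.906400
step 5 [2.5y] swap r/2=127/5788: DF=(1 − 127/5788·(0.965400+0.951100+0.909100+0.906400))/(1+127/5788) = 1123/1250 ≈ 0.898400
step 6 [3y] bond c/2=3/80: DF=(849309/800000 − 3/80·(0.965400+0.951100+0.909100+0.906400+0.898400))/(1+3/80) = 8559/10000 ≈ 0.855900

1 1/2 4827/5000
2 1 9511/10000
3 3/2 9091/10000
4 2 1133/1250
5 5/2 1123/1250
6 3 8559/10000
f(2.5y,3y) = ((1123/1250)/(8559/10000) − 1)/(1/2) = 850/8559 ≈ 9.9311%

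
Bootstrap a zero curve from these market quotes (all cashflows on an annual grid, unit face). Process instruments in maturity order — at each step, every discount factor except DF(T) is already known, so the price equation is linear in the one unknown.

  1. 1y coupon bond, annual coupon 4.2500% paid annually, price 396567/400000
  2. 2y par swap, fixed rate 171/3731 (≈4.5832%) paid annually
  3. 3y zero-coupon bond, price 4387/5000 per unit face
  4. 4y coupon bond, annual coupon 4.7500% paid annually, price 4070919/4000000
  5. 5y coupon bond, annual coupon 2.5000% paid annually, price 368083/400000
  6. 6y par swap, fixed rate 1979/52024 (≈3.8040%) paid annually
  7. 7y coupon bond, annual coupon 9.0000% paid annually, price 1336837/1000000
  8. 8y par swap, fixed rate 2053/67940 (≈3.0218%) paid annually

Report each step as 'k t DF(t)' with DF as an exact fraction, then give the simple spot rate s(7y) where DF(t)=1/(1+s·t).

step 1 [1y] bond c/1=17/400: DF=(396567/400000 − 17/400·(0))/(1+17/400) = 951/1000 ≈ 0.951000
step 2 [2y] swap r/1=171/3731: DF=(1 − 171/3731·(0.951000))/(1+171/3731) = 1829/2000 ≈ 0.914500
step 3 [3y] zero: DF = P = 4387/5000 ≈ 0.877400
step 4 [4y] bond c/1=19/400: DF=(4070919/4000000 − 19/400·(0.951000+0.914500+0.877400))/(1+19/400) = 1059/1250 ≈ 0.847200
step 5 [5y] bond c/1=1/40: DF=(368083/400000 − 1/40·(0.951000+0.914500+0.877400+0.847200))/(1+1/40) = 4051/5000 ≈ 0.810200
step 6 [6y] swap r/1=1979/52024: DF=(1 − 1979/52024·(0.951000+0.914500+0.877400+0.847200+0.810200))/(1+1979/52024) = 8021/10000 ≈ 0.802100
step 7 [7y] bond c/1=9/100: DF=(1336837/1000000 − 9/100·(0.951000+0.914500+0.877400+0.847200+0.810200+0.802100))/(1+9/100) = 7969/10000 ≈ 0.796900
step 8 [8y] swap r/1=2053/67940: DF=(1 − 2053/67940·(0.951000+0.914500+0.877400+0.847200+0.810200+0.802100+0.796900))/(1+2053/67940) = 7947/10000 ≈ 0.794700

1 1 951/1000
2 2 1829/2000
3 3 4387/5000
4 4 1059/1250
5 5 4051/5000
6 6 8021/10000
7 7 7969/10000
8 8 7947/10000
s(7y) = (1/(7969/10000) − 1)/(7) = 2031/55783 ≈ 3.6409%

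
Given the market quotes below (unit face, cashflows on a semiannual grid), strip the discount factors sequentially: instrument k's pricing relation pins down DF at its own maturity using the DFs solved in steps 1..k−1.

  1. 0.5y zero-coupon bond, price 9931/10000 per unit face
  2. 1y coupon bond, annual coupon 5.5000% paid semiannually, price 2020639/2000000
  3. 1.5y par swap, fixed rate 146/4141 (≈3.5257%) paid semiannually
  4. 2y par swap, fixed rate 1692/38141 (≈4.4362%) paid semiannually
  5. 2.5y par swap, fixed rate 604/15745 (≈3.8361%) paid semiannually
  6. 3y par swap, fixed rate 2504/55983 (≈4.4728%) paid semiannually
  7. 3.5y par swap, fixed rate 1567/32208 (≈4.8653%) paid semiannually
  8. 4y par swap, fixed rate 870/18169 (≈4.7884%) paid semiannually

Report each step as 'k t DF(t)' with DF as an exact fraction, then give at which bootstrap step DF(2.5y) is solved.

step 1 [0.5y] zero: DF = P = 9931/10000 ≈ 0.993100
step 2 [1y] bond c/2=11/400: DF=(2020639/2000000 − 11/400·(0.993100))/(1+11/400) = 9567/10000 ≈ 0.956700
step 3 [1.5y] swap r/2=73/4141: DF=(1 − 73/4141·(0.993100+0.956700))/(1+73/4141) = 9489/10000 ≈ 0.948900
step 4 [2y] swap r/2=846/38141: DF=(1 − 846/38141·(0.993100+0.956700+0.948900))/(1+846/38141) = 4577/5000 ≈ 0.915400
step 5 [2.5y] swap r/2=302/15745: DF=(1 − 302/15745·(0.993100+0.956700+0.948900+0.915400))/(1+302/15745) = 4547/5000 ≈ 0.909400
step 6 [3y] swap r/2=1252/55983: DF=(1 − 1252/55983·(0.993100+0.956700+0.948900+0.915400+0.909400))/(1+1252/55983) = 2187/2500 ≈ 0.874800
step 7 [3.5y] swap r/2=1567/64416: DF=(1 − 1567/64416·(0.993100+0.956700+0.948900+0.915400+0.909400+0.874800))/(1+1567/64416) = 8433/10000 ≈ 0.843300
step 8 [4y] swap r/2=435/18169: DF=(1 − 435/18169·(0.993100+0.956700+0.948900+0.915400+0.909400+0.874800+0.843300))/(1+435/18169) = 413/500 ≈ 0.826000

1 1/2 9931/10000
2 1 9567/10000
3 3/2 9489/10000
4 2 4577/5000
5 5/2 4547/5000
6 3 2187/2500
7 7/2 8433/10000
8 4 413/500
DF(2.5y) is solved at step 5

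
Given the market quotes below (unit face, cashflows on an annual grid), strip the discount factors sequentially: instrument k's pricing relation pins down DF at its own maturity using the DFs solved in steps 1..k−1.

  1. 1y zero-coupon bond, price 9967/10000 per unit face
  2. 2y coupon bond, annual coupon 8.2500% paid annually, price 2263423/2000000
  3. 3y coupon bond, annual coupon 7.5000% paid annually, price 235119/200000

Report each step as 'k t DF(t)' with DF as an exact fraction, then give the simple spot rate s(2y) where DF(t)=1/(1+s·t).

step 1 [1y] zero: DF = P = 9967/10000 ≈ 0.996700
step 2 [2y] bond c/1=33/400: DF=(2263423/2000000 − 33/400·(0.996700))/(1+33/400) = 1939/2000 ≈ 0.969500
step 3 [3y] bond c/1=3/40: DF=(235119/200000 − 3/40·(0.996700+0.969500))/(1+3/40) = 2391/2500 ≈ 0.956400

1 1 9967/10000
2 2 1939/2000
3 3 2391/2500
s(2y) = (1/(1939/2000) − 1)/(2) = 61/3878 ≈ 1.5730%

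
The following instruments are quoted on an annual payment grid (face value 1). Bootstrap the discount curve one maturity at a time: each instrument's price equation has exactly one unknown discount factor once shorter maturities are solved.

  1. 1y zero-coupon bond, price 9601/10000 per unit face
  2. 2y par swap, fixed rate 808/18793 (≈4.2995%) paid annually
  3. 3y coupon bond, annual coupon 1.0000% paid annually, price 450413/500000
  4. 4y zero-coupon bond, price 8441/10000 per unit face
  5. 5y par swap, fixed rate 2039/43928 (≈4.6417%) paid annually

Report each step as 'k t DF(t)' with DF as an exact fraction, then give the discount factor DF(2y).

1 1 9601/10000
2 2 1149/1250
3 3 8733/10000
4 4 8441/10000
5 5 7961/10000
DF(2y) = 1149/1250 ≈ 0.919200

step 1 [1y] zero: DF = P = 9601/10000 ≈ 0.960100
step 2 [2y] swap r/1=808/18793: DF=(1 − 808/18793·(0.960100))/(1+808/18793) = 1149/1250 ≈ 0.919200
step 3 [3y] bond c/1=1/100: DF=(450413/500000 − 1/100·(0.960100+0.919200))/(1+1/100) = 8733/10000 ≈ 0.873300
step 4 [4y] zero: DF = P = 8441/10000 ≈ 0.844100
step 5 [5y] swap r/1=2039/43928: DF=(1 − 2039/43928·(0.960100+0.919200+0.873300+0.844100))/(1+2039/43928) = 7961/10000 ≈ 0.796100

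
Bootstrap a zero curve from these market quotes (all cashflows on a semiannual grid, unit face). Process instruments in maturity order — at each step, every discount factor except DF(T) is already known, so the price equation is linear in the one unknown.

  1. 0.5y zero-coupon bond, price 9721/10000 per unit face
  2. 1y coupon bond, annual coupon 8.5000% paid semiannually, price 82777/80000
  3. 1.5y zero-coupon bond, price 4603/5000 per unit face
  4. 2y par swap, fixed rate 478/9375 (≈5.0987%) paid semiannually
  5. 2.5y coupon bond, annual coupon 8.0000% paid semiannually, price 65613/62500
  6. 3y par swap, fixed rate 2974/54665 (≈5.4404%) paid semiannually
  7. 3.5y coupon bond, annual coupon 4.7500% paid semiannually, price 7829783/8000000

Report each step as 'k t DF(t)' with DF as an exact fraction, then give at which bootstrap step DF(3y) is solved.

1 1/2 9721/10000
2 1 9529/10000
3 3/2 4603/5000
4 2 2261/2500
5 5/2 2163/2500
6 3 8513/10000
7 7/2 2073/2500
DF(3y) is solved at step 6

step 1 [0.5y] zero: DF = P = 9721/10000 ≈ 0.972100
step 2 [1y] bond c/2=17/400: DF=(82777/80000 − 17/400·(0.972100))/(1+17/400) = 9529/10000 ≈ 0.952900
step 3 [1.5y] zero: DF = P = 4603/5000 ≈ 0.920600
step 4 [2y] swap r/2=239/9375: DF=(1 − 239/9375·(0.972100+0.952900+0.920600))/(1+239/9375) = 2261/2500 ≈ 0.904400
step 5 [2.5y] bond c/2=1/25: DF=(65613/62500 − 1/25·(0.972100+0.952900+0.920600+0.904400))/(1+1/25) = 2163/2500 ≈ 0.865200
step 6 [3y] swap r/2=1487/54665: DF=(1 − 1487/54665·(0.972100+0.952900+0.920600+0.904400+0.865200))/(1+1487/54665) = 8513/10000 ≈ 0.851300
step 7 [3.5y] bond c/2=19/800: DF=(7829783/8000000 − 19/800·(0.972100+0.952900+0.920600+0.904400+0.865200+0.851300))/(1+19/800) = 2073/2500 ≈ 0.829200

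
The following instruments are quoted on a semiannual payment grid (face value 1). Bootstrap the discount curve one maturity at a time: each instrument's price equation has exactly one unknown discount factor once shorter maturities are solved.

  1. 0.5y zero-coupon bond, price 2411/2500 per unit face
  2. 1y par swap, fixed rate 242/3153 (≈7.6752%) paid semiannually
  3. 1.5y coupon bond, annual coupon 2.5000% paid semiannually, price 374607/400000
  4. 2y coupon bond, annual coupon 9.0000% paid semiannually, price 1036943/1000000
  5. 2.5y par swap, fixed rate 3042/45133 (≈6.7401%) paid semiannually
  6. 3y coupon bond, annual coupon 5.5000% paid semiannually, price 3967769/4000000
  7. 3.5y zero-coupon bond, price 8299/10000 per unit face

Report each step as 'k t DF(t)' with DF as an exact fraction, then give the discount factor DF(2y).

step 1 [0.5y] zero: DF = P = 2411/2500 ≈ 0.964400
step 2 [1y] swap r/2=121/3153: DF=(1 − 121/3153·(0.964400))/(1+121/3153) = 4637/5000 ≈ 0.927400
step 3 [1.5y] bond c/2=1/80: DF=(374607/400000 − 1/80·(0.964400+0.927400))/(1+1/80) = 1127/1250 ≈ 0.901600
step 4 [2y] bond c/2=9/200: DF=(1036943/1000000 − 9/200·(0.964400+0.927400+0.901600))/(1+9/200) = 109/125 ≈ 0.872000
step 5 [2.5y] swap r/2=1521/45133: DF=(1 − 1521/45133·(0.964400+0.927400+0.901600+0.872000))/(1+1521/45133) = 8479/10000 ≈ 0.847900
step 6 [3y] bond c/2=11/400: DF=(3967769/4000000 − 11/400·(0.964400+0.927400+0.901600+0.872000+0.847900))/(1+11/400) = 4223/5000 ≈ 0.844600
step 7 [3.5y] zero: DF = P = 8299/10000 ≈ 0.829900

1 1/2 2411/2500
2 1 4637/5000
3 3/2 1127/1250
4 2 109/125
5 5/2 8479/10000
6 3 4223/5000
7 7/2 8299/10000
DF(2y) = 109/125 ≈ 0.872000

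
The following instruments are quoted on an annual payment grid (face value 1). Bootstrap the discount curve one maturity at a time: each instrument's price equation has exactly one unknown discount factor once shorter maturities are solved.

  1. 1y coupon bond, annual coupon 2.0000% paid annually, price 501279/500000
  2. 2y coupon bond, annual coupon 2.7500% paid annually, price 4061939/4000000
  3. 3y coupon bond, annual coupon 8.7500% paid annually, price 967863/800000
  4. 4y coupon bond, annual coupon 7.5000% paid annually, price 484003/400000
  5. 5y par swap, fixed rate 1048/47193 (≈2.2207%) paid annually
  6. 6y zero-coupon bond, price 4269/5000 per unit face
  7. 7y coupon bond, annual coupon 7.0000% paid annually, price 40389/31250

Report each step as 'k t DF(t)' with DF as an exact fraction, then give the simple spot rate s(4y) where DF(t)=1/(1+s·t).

1 1 9829/10000
2 2 481/500
3 3 239/250
4 4 577/625
5 5 1119/1250
6 6 4269/5000
7 7 8433/10000
s(4y) = (1/(577/625) − 1)/(4) = 12/577 ≈ 2.0797%

step 1 [1y] bond c/1=1/50: DF=(501279/500000 − 1/50·(0))/(1+1/50) = 9829/10000 ≈ 0.982900
step 2 [2y] bond c/1=11/400: DF=(4061939/4000000 − 11/400·(0.982900))/(1+11/400) = 481/500 ≈ 0.962000
step 3 [3y] bond c/1=7/80: DF=(967863/800000 − 7/80·(0.982900+0.962000))/(1+7/80) = 239/250 ≈ 0.956000
step 4 [4y] bond c/1=3/40: DF=(484003/400000 − 3/40·(0.982900+0.962000+0.956000))/(1+3/40) = 577/625 ≈ 0.923200
step 5 [5y] swap r/1=1048/47193: DF=(1 − 1048/47193·(0.982900+0.962000+0.956000+0.923200))/(1+1048/47193) = 1119/1250 ≈ 0.895200
step 6 [6y] zero: DF = P = 4269/5000 ≈ 0.853800
step 7 [7y] bond c/1=7/100: DF=(40389/31250 − 7/100·(0.982900+0.962000+0.956000+0.923200+0.895200+0.853800))/(1+7/100) = 8433/10000 ≈ 0.843300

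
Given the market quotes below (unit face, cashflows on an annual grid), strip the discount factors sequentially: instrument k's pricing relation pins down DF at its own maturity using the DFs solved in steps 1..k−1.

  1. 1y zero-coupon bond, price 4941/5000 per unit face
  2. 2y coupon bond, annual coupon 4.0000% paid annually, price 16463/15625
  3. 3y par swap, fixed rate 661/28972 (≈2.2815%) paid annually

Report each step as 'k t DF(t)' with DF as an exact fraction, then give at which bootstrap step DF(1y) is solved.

1 1 4941/5000
2 2 9751/10000
3 3 9339/10000
DF(1y) is solved at step 1

step 1 [1y] zero: DF = P = 4941/5000 ≈ 0.988200
step 2 [2y] bond c/1=1/25: DF=(16463/15625 − 1/25·(0.988200))/(1+1/25) = 9751/10000 ≈ 0.975100
step 3 [3y] swap r/1=661/28972: DF=(1 − 661/28972·(0.988200+0.975100))/(1+661/28972) = 9339/10000 ≈ 0.933900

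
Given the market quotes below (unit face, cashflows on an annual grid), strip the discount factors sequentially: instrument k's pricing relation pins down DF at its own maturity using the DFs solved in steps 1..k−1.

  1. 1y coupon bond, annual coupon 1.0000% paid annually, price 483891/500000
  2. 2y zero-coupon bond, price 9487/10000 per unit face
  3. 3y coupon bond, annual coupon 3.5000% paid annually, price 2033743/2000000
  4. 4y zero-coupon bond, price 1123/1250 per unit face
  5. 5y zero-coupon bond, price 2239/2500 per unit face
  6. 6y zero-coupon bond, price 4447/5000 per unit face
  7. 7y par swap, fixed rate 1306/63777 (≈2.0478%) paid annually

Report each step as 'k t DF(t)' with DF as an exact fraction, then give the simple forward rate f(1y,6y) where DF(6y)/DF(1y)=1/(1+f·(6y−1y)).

step 1 [1y] bond c/1=1/100: DF=(483891/500000 − 1/100·(0))/(1+1/100) = 4791/5000 ≈ 0.958200
step 2 [2y] zero: DF = P = 9487/10000 ≈ 0.948700
step 3 [3y] bond c/1=7/200: DF=(2033743/2000000 − 7/200·(0.958200+0.948700))/(1+7/200) = 459/500 ≈ 0.918000
step 4 [4y] zero: DF = P = 1123/1250 ≈ 0.898400
step 5 [5y] zero: DF = P = 2239/2500 ≈ 0.895600
step 6 [6y] zero: DF = P = 4447/5000 ≈ 0.889400
step 7 [7y] swap r/1=1306/63777: DF=(1 − 1306/63777·(0.958200+0.948700+0.918000+0.898400+0.895600+0.889400))/(1+1306/63777) = 4347/5000 ≈ 0.869400

1 1 4791/5000
2 2 9487/10000
3 3 459/500
4 4 1123/1250
5 5 2239/2500
6 6 4447/5000
7 7 4347/5000
f(1y,6y) = ((4791/5000)/(4447/5000) − 1)/(5) = 344/22235 ≈ 1.5471%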